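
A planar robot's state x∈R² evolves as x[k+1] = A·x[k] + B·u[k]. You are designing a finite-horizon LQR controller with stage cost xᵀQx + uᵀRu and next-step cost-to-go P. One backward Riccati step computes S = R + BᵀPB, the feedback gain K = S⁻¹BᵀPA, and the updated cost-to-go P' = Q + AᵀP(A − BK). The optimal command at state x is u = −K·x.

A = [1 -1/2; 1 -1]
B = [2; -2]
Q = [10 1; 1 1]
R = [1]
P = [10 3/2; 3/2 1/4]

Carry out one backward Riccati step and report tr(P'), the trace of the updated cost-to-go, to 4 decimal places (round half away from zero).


BᵀP = [17.0000 2.5000]
S = R + BᵀPB = [1] + [29.0000] = [30.0000]
BᵀPA = [19.5000 -11.0000]
K = S⁻¹·BᵀPA = [0.6500 -0.3667]
A−BK = [-0.3000 0.2333; 2.3000 -1.7333]
AᵀP(A−BK) = [0.5750 -0.3500; -0.3500 0.2167]
P' = Q + AᵀP(A−BK) = [10.5750 0.6500; 0.6500 1.2167]
tr(P') = 11.7917

11.7917


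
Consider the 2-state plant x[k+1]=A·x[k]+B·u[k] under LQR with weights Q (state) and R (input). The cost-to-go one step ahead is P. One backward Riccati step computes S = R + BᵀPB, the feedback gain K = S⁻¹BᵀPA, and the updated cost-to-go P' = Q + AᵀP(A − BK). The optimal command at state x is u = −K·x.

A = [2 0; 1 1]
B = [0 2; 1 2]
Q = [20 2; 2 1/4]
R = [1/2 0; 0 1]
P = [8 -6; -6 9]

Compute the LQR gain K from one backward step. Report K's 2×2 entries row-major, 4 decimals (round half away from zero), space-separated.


BᵀP = [-6.0000 9.0000; 4.0000 6.0000]
S = R + BᵀPB = [1/2 0; 0 1] + [9.0000 6.0000; 6.0000 20.0000] = [9.5000 6.0000; 6.0000 21.0000]
BᵀPA = [-3.0000 9.0000; 14.0000 6.0000]
K = S⁻¹·BᵀPA = [-0.8991 0.9358; 0.9235 0.0183]
A−BK = [0.1529 -0.0367; 0.0520 0.0275]
AᵀP(A−BK) = [1.3731 -0.4495; -0.4495 0.4679]
P' = Q + AᵀP(A−BK) = [21.3731 1.5505; 1.5505 0.7179]
tr(P') = 22.0910

-0.8991 0.9358 0.9235 0.0183


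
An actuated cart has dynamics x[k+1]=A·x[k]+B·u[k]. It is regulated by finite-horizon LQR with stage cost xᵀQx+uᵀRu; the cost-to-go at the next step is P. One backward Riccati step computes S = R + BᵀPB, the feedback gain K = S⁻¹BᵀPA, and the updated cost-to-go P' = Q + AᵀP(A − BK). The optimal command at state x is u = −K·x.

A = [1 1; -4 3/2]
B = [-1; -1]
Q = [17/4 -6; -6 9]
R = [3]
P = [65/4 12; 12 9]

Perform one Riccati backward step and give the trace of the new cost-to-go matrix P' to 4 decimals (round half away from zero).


BᵀP = [-28.2500 -21.0000]
S = R + BᵀPB = [3] + [49.2500] = [52.2500]
BᵀPA = [55.7500 -59.7500]
K = S⁻¹·BᵀPA = [1.0670 -1.1435]
A−BK = [2.0670 -0.1435; -2.9330 0.3565]
AᵀP(A−BK) = [4.7656 -3.9976; -3.9976 4.1734]
P' = Q + AᵀP(A−BK) = [9.0156 -9.9976; -9.9976 13.1734]
tr(P') = 22.1890

22.1890


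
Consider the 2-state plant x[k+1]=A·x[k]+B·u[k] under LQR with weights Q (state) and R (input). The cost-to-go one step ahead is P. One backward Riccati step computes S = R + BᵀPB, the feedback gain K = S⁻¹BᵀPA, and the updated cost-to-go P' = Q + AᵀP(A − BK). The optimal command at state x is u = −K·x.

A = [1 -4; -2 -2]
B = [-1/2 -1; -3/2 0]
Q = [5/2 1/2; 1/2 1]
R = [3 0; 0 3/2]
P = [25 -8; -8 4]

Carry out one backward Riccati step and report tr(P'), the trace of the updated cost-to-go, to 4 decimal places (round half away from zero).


28.7517

BᵀP = [-0.5000 -2.0000; -25.0000 8.0000]
S = R + BᵀPB = [3 0; 0 3/2] + [3.2500 0.5000; 0.5000 25.0000] = [6.2500 0.5000; 0.5000 26.5000]
BᵀPA = [3.5000 6.0000; -41.0000 84.0000]
K = S⁻¹·BᵀPA = [0.6848 0.7075; -1.5601 3.1565]
A−BK = [-0.2177 -0.4898; -0.9728 -0.9388]
AᵀP(A−BK) = [6.6395 -5.0612; -5.0612 18.6122]
P' = Q + AᵀP(A−BK) = [9.1395 -4.5612; -4.5612 19.6122]
tr(P') = 28.7517


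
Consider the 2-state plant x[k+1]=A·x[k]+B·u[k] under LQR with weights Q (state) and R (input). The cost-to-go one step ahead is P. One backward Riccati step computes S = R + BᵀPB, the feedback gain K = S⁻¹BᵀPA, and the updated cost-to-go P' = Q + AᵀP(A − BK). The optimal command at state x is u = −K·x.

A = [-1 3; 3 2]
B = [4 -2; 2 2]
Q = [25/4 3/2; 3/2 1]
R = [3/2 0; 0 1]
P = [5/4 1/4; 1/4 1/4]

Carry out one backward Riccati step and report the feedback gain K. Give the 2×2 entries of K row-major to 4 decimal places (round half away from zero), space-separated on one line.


0.1606 0.7226 0.6569 -0.0438

BᵀP = [5.5000 1.5000; -2.0000 0.0000]
S = R + BᵀPB = [3/2 0; 0 1] + [25.0000 -8.0000; -8.0000 4.0000] = [26.5000 -8.0000; -8.0000 5.0000]
BᵀPA = [-1.0000 19.5000; 2.0000 -6.0000]
K = S⁻¹·BᵀPA = [0.1606 0.7226; 0.6569 -0.0438]
A−BK = [-0.3285 0.0219; 1.3650 0.6423]
AᵀP(A−BK) = [0.8467 0.3102; 0.3102 0.8960]
P' = Q + AᵀP(A−BK) = [7.0967 1.8102; 1.8102 1.8960]
tr(P') = 8.9927


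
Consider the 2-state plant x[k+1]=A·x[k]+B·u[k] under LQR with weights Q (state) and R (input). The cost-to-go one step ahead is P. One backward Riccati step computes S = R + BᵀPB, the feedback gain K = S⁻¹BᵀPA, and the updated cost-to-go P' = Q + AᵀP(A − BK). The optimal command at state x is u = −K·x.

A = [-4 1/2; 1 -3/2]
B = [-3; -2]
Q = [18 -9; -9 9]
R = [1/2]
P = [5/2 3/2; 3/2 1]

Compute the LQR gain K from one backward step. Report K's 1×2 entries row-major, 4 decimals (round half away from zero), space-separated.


0.7889 0.1000

BᵀP = [-10.5000 -6.5000]
S = R + BᵀPB = [1/2] + [44.5000] = [45.0000]
BᵀPA = [35.5000 4.5000]
K = S⁻¹·BᵀPA = [0.7889 0.1000]
A−BK = [-1.6333 0.8000; 2.5778 -1.3000]
AᵀP(A−BK) = [0.9944 -0.3000; -0.3000 0.1750]
P' = Q + AᵀP(A−BK) = [18.9944 -9.3000; -9.3000 9.1750]
tr(P') = 28.1694


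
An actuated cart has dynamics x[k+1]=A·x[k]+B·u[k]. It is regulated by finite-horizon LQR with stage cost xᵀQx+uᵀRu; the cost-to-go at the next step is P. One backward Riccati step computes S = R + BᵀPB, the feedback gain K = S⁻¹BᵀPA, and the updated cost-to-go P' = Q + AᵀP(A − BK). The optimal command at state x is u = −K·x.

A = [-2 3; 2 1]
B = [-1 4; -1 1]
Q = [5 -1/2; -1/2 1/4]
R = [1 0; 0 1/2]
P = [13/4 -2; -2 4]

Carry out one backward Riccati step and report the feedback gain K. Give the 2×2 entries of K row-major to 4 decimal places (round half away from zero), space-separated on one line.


BᵀP = [-1.2500 -2.0000; 11.0000 -4.0000]
S = R + BᵀPB = [1 0; 0 1/2] + [3.2500 -7.0000; -7.0000 40.0000] = [4.2500 -7.0000; -7.0000 40.5000]
BᵀPA = [-1.5000 -5.7500; -30.0000 29.0000]
K = S⁻¹·BᵀPA = [-2.1990 -0.2426; -1.1208 0.6741]
A−BK = [0.2843 0.0609; 0.9218 0.0832]
AᵀP(A−BK) = [8.0772 0.3594; 0.3594 0.3056]
P' = Q + AᵀP(A−BK) = [13.0772 -0.1406; -0.1406 0.5556]
tr(P') = 13.6327

-2.1990 -0.2426 -1.1208 0.6741


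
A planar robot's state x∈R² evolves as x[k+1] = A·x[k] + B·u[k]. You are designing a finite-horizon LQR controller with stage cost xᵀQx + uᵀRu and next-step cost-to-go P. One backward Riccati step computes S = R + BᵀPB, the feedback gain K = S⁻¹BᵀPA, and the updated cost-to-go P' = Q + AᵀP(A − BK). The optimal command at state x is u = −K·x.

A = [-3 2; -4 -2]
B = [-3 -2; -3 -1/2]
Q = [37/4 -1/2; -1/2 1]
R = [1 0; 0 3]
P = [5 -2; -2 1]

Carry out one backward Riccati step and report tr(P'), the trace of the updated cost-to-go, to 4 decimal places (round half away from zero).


BᵀP = [-9.0000 3.0000; -9.0000 3.5000]
S = R + BᵀPB = [1 0; 0 3] + [18.0000 16.5000; 16.5000 16.2500] = [19.0000 16.5000; 16.5000 19.2500]
BᵀPA = [15.0000 -24.0000; 13.0000 -25.0000]
K = S⁻¹·BᵀPA = [0.7941 -0.5294; -0.0053 -0.8449]
A−BK = [-0.6283 -1.2781; -1.6203 -4.0107]
AᵀP(A−BK) = [1.1578 0.9251; 0.9251 6.1711]
P' = Q + AᵀP(A−BK) = [10.4078 0.4251; 0.4251 7.1711]
tr(P') = 17.5789

17.5789


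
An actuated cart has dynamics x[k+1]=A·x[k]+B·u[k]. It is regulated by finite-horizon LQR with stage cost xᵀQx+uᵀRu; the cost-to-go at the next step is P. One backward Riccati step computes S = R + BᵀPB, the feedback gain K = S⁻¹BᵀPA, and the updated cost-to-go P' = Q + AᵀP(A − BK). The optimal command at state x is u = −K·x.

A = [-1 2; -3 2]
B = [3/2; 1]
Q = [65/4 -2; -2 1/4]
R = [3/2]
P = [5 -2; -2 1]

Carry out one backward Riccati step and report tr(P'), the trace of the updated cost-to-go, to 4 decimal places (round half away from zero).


20.1452

BᵀP = [5.5000 -2.0000]
S = R + BᵀPB = [3/2] + [6.2500] = [7.7500]
BᵀPA = [0.5000 7.0000]
K = S⁻¹·BᵀPA = [0.0645 0.9032]
A−BK = [-1.0968 0.6452; -3.0645 1.0968]
AᵀP(A−BK) = [1.9677 -0.4516; -0.4516 1.6774]
P' = Q + AᵀP(A−BK) = [18.2177 -2.4516; -2.4516 1.9274]
tr(P') = 20.1452


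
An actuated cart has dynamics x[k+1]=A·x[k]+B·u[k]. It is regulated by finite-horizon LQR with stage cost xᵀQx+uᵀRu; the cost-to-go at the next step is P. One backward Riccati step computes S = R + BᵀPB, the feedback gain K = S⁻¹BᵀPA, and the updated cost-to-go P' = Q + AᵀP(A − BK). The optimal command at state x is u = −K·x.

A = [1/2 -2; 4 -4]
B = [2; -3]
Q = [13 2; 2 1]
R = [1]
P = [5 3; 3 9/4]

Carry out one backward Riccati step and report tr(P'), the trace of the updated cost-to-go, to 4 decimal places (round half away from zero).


165.8690

BᵀP = [1.0000 -0.7500]
S = R + BᵀPB = [1] + [4.2500] = [5.2500]
BᵀPA = [-2.5000 1.0000]
K = S⁻¹·BᵀPA = [-0.4762 0.1905]
A−BK = [1.4524 -2.3810; 2.5714 -3.4286]
AᵀP(A−BK) = [48.0595 -70.5238; -70.5238 103.8095]
P' = Q + AᵀP(A−BK) = [61.0595 -68.5238; -68.5238 104.8095]
tr(P') = 165.8690


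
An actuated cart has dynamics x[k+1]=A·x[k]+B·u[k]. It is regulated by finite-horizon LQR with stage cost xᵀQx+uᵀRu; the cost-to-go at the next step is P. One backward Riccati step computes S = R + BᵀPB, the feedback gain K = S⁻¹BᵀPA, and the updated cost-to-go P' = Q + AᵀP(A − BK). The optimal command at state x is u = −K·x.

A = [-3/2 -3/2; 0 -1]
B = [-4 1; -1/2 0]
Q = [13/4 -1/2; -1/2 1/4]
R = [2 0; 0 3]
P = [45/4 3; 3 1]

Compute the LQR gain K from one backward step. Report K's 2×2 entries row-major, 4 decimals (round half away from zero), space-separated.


0.3454 0.4092 -0.0571 -0.0596

BᵀP = [-46.5000 -12.5000; 11.2500 3.0000]
S = R + BᵀPB = [2 0; 0 3] + [192.2500 -46.5000; -46.5000 11.2500] = [194.2500 -46.5000; -46.5000 14.2500]
BᵀPA = [69.7500 82.2500; -16.8750 -19.8750]
K = S⁻¹·BᵀPA = [0.3454 0.4092; -0.0571 -0.0596]
A−BK = [-0.0613 0.1962; 0.1727 -0.7954]
AᵀP(A−BK) = [0.2570 0.2681; 0.2681 0.4749]
P' = Q + AᵀP(A−BK) = [3.5070 -0.2319; -0.2319 0.7249]
tr(P') = 4.2318


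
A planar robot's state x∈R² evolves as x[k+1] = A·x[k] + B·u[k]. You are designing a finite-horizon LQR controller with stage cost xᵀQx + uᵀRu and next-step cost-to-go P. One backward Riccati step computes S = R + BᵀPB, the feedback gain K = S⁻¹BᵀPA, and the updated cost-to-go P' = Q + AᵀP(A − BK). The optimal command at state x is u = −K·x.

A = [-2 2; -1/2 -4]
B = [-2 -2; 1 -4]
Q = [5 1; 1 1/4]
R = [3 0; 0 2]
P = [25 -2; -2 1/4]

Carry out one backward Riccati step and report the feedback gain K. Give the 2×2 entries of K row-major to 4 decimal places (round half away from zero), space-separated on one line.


BᵀP = [-52.0000 4.2500; -42.0000 3.0000]
S = R + BᵀPB = [3 0; 0 2] + [108.2500 87.0000; 87.0000 72.0000] = [111.2500 87.0000; 87.0000 74.0000]
BᵀPA = [101.8750 -121.0000; 82.5000 -96.0000]
K = S⁻¹·BᵀPA = [0.5445 -0.9073; 0.4748 -0.2306]
A−BK = [0.0384 -0.2758; 0.8546 -4.0151]
AᵀP(A−BK) = [1.4282 -2.0437; -2.0437 4.0784]
P' = Q + AᵀP(A−BK) = [6.4282 -1.0437; -1.0437 4.3284]
tr(P') = 10.7566

0.5445 -0.9073 0.4748 -0.2306


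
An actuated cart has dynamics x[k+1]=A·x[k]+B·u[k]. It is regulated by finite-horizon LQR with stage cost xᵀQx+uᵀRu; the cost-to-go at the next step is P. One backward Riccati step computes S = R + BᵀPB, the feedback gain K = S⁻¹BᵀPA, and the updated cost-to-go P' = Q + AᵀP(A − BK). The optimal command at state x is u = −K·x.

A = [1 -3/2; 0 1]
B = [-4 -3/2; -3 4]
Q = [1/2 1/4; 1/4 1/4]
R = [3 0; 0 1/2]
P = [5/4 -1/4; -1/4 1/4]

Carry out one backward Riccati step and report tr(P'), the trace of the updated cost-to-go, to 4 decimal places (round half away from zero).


BᵀP = [-4.2500 0.2500; -2.8750 1.3750]
S = R + BᵀPB = [3 0; 0 1/2] + [16.2500 7.3750; 7.3750 9.8125] = [19.2500 7.3750; 7.3750 10.3125]
BᵀPA = [-4.2500 6.6250; -2.8750 5.6875]
K = S⁻¹·BᵀPA = [-0.1570 0.1830; -0.1665 0.4206]
A−BK = [0.1223 -0.1370; 0.1951 -0.1336]
AᵀP(A−BK) = [0.1041 -0.1379; -0.1379 0.2077]
P' = Q + AᵀP(A−BK) = [0.6041 0.1121; 0.1121 0.4577]
tr(P') = 1.0618

1.0618


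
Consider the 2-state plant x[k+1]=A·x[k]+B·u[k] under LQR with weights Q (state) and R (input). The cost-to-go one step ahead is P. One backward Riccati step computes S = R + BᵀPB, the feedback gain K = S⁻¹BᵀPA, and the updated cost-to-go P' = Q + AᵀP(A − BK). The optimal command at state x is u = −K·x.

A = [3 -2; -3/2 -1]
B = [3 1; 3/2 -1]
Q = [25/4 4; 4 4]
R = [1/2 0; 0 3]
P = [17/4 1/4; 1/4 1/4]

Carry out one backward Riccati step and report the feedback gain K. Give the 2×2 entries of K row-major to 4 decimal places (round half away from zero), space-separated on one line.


0.8154 -0.6508 0.3165 -0.0272

BᵀP = [13.1250 1.1250; 4.0000 0.0000]
S = R + BᵀPB = [1/2 0; 0 3] + [41.0625 12.0000; 12.0000 4.0000] = [41.5625 12.0000; 12.0000 7.0000]
BᵀPA = [37.6875 -27.3750; 12.0000 -8.0000]
K = S⁻¹·BᵀPA = [0.8154 -0.6508; 0.3165 -0.0272]
A−BK = [0.2373 -0.0204; -2.4066 -0.0510]
AᵀP(A−BK) = [2.0347 -0.2718; -0.2718 0.2169]
P' = Q + AᵀP(A−BK) = [8.2847 3.7282; 3.7282 4.2169]
tr(P') = 12.5016


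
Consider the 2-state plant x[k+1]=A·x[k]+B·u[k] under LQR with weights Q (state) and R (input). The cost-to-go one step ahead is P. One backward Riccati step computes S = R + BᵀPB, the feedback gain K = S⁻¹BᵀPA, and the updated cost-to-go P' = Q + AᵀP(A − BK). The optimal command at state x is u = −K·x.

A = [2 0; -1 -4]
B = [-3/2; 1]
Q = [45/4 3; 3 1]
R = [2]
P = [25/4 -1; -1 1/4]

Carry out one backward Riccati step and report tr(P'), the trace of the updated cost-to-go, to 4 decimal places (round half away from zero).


16.7492

BᵀP = [-10.3750 1.7500]
S = R + BᵀPB = [2] + [17.3125] = [19.3125]
BᵀPA = [-22.5000 -7.0000]
K = S⁻¹·BᵀPA = [-1.1650 -0.3625]
A−BK = [0.2524 -0.5437; 0.1650 -3.6375]
AᵀP(A−BK) = [3.0364 0.8447; 0.8447 1.4628]
P' = Q + AᵀP(A−BK) = [14.2864 3.8447; 3.8447 2.4628]
tr(P') = 16.7492


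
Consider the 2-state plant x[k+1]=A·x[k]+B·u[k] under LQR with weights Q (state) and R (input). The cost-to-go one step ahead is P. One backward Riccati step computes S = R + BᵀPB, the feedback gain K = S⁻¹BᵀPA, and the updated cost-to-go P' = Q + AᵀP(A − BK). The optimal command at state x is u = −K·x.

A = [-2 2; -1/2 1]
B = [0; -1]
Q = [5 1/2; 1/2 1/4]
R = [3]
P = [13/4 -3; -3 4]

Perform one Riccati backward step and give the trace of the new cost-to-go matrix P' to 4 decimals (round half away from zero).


BᵀP = [3.0000 -4.0000]
S = R + BᵀPB = [3] + [4.0000] = [7.0000]
BᵀPA = [-4.0000 2.0000]
K = S⁻¹·BᵀPA = [-0.5714 0.2857]
A−BK = [-2.0000 2.0000; -1.0714 1.2857]
AᵀP(A−BK) = [5.7143 -4.8571; -4.8571 4.4286]
P' = Q + AᵀP(A−BK) = [10.7143 -4.3571; -4.3571 4.6786]
tr(P') = 15.3929

15.3929


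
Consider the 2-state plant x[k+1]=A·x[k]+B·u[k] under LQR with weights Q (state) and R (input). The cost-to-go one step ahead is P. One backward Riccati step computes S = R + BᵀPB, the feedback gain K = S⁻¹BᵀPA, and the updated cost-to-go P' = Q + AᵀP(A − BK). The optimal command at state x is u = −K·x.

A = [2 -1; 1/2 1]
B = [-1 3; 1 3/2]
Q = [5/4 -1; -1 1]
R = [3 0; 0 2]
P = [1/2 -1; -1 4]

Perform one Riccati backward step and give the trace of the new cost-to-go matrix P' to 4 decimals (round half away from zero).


BᵀP = [-1.5000 5.0000; 0.0000 3.0000]
S = R + BᵀPB = [3 0; 0 2] + [6.5000 3.0000; 3.0000 4.5000] = [9.5000 3.0000; 3.0000 6.5000]
BᵀPA = [-0.5000 6.5000; 1.5000 3.0000]
K = S⁻¹·BᵀPA = [-0.1469 0.6303; 0.2986 0.1706]
A−BK = [0.9573 -0.8815; 0.1991 0.1137]
AᵀP(A−BK) = [0.4787 -0.4408; -0.4408 1.8910]
P' = Q + AᵀP(A−BK) = [1.7287 -1.4408; -1.4408 2.8910]
tr(P') = 4.6197

4.6197


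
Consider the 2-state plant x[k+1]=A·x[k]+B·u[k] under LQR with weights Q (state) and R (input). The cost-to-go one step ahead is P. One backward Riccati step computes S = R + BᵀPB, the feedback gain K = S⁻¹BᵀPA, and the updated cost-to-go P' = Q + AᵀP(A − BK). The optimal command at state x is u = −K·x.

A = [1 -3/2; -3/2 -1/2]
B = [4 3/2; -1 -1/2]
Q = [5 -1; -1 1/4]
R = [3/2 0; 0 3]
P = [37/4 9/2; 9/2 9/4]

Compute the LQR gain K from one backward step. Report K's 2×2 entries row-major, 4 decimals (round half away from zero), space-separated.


BᵀP = [32.5000 15.7500; 11.6250 5.6250]
S = R + BᵀPB = [3/2 0; 0 3] + [114.2500 40.8750; 40.8750 14.6250] = [115.7500 40.8750; 40.8750 17.6250]
BᵀPA = [8.8750 -56.6250; 3.1875 -20.2500]
K = S⁻¹·BᵀPA = [0.0708 -0.4611; 0.0168 -0.0796]
A−BK = [0.6918 0.4638; -1.4209 -1.0009]
AᵀP(A−BK) = [0.1311 0.0334; 0.0334 0.4038]
P' = Q + AᵀP(A−BK) = [5.1311 -0.9666; -0.9666 0.6538]
tr(P') = 5.7849

0.0708 -0.4611 0.0168 -0.0796


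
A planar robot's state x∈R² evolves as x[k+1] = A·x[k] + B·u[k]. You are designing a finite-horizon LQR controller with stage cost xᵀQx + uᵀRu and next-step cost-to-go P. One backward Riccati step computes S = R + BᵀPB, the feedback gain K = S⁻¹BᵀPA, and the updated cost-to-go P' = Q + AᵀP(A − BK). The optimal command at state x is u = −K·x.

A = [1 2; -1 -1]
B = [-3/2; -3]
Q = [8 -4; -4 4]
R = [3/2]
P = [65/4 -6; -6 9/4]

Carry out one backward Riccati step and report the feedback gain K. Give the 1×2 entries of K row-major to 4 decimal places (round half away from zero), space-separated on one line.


-2.0000 -3.4783

BᵀP = [-6.3750 2.2500]
S = R + BᵀPB = [3/2] + [2.8125] = [4.3125]
BᵀPA = [-8.6250 -15.0000]
K = S⁻¹·BᵀPA = [-2.0000 -3.4783]
A−BK = [-2.0000 -3.2174; -7.0000 -11.4348]
AᵀP(A−BK) = [13.2500 22.7500; 22.7500 39.0761]
P' = Q + AᵀP(A−BK) = [21.2500 18.7500; 18.7500 43.0761]
tr(P') = 64.3261


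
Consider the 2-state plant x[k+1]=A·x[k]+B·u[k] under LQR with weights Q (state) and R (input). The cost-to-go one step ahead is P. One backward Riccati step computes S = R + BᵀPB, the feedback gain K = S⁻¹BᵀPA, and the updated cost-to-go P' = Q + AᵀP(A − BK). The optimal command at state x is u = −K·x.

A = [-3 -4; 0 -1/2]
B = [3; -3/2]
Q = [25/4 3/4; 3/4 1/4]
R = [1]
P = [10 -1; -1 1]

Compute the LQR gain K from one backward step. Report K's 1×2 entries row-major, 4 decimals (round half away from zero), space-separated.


-0.9242 -1.2103

BᵀP = [31.5000 -4.5000]
S = R + BᵀPB = [1] + [101.2500] = [102.2500]
BᵀPA = [-94.5000 -123.7500]
K = S⁻¹·BᵀPA = [-0.9242 -1.2103]
A−BK = [-0.2274 -0.3692; -1.3863 -2.3154]
AᵀP(A−BK) = [2.6626 4.1296; 4.1296 6.4792]
P' = Q + AᵀP(A−BK) = [8.9126 4.8796; 4.8796 6.7292]
tr(P') = 15.6418


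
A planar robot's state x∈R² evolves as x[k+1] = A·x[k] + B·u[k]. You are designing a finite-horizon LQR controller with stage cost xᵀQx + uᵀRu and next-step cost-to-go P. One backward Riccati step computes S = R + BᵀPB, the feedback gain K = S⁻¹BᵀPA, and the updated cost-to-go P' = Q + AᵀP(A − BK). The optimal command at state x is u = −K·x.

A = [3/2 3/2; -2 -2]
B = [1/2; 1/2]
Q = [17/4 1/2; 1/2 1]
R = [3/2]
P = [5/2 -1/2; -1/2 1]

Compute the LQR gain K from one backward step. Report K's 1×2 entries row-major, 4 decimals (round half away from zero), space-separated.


BᵀP = [1.0000 0.2500]
S = R + BᵀPB = [3/2] + [0.6250] = [2.1250]
BᵀPA = [1.0000 1.0000]
K = S⁻¹·BᵀPA = [0.4706 0.4706]
A−BK = [1.2647 1.2647; -2.2353 -2.2353]
AᵀP(A−BK) = [12.1544 12.1544; 12.1544 12.1544]
P' = Q + AᵀP(A−BK) = [16.4044 12.6544; 12.6544 13.1544]
tr(P') = 29.5588

0.4706 0.4706


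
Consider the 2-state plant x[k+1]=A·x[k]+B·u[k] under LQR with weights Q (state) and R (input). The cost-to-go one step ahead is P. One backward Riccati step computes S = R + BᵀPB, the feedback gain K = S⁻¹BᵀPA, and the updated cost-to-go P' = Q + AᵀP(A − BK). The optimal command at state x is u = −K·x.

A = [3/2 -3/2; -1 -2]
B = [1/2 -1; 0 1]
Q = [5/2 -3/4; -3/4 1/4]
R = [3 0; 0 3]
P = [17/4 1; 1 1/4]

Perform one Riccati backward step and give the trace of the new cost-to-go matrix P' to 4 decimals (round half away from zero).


13.5581

BᵀP = [2.1250 0.5000; -3.2500 -0.7500]
S = R + BᵀPB = [3 0; 0 3] + [1.0625 -1.6250; -1.6250 2.5000] = [4.0625 -1.6250; -1.6250 5.5000]
BᵀPA = [2.6875 -4.1875; -4.1250 6.3750]
K = S⁻¹·BᵀPA = [0.4100 -0.6431; -0.6289 0.9691]
A−BK = [0.6661 -0.2094; -0.3711 -2.9691]
AᵀP(A−BK) = [3.1166 -4.8366; -4.8366 7.6915]
P' = Q + AᵀP(A−BK) = [5.6166 -5.5866; -5.5866 7.9415]
tr(P') = 13.5581


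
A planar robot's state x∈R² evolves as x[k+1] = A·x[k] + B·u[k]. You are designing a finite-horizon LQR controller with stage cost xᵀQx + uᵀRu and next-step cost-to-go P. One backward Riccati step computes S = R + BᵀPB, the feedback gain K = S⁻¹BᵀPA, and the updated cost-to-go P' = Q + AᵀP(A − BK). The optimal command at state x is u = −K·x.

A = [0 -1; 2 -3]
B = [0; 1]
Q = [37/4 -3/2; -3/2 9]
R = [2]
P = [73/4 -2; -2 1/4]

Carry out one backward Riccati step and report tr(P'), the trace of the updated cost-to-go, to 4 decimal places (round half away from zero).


BᵀP = [-2.0000 0.2500]
S = R + BᵀPB = [2] + [0.2500] = [2.2500]
BᵀPA = [0.5000 1.2500]
K = S⁻¹·BᵀPA = [0.2222 0.5556]
A−BK = [0.0000 -1.0000; 1.7778 -3.5556]
AᵀP(A−BK) = [0.8889 2.2222; 2.2222 7.8056]
P' = Q + AᵀP(A−BK) = [10.1389 0.7222; 0.7222 16.8056]
tr(P') = 26.9444

26.9444


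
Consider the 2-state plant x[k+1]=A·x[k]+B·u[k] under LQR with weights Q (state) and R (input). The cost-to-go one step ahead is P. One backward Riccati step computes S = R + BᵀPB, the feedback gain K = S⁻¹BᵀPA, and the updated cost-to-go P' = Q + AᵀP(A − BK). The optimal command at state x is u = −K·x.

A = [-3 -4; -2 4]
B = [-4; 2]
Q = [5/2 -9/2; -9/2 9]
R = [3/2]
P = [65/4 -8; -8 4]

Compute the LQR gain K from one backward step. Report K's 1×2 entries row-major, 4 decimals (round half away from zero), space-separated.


BᵀP = [-81.0000 40.0000]
S = R + BᵀPB = [3/2] + [404.0000] = [405.5000]
BᵀPA = [163.0000 484.0000]
K = S⁻¹·BᵀPA = [0.4020 1.1936]
A−BK = [-1.3921 0.7744; -2.8039 1.6128]
AᵀP(A−BK) = [0.7284 0.4451; 0.4451 2.3033]
P' = Q + AᵀP(A−BK) = [3.2284 -4.0549; -4.0549 11.3033]
tr(P') = 14.5318

0.4020 1.1936


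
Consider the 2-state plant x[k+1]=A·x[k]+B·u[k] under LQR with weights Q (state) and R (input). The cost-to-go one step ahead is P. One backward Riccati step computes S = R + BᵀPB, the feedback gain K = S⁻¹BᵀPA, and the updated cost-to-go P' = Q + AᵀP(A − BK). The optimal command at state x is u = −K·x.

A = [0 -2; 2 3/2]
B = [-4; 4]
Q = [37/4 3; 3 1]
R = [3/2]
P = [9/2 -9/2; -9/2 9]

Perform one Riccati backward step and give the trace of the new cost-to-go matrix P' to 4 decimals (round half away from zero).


BᵀP = [-36.0000 54.0000]
S = R + BᵀPB = [3/2] + [360.0000] = [361.5000]
BᵀPA = [108.0000 153.0000]
K = S⁻¹·BᵀPA = [0.2988 0.4232]
A−BK = [1.1950 -0.3071; 0.8050 -0.1929]
AᵀP(A−BK) = [3.7344 -0.7095; -0.7095 0.4948]
P' = Q + AᵀP(A−BK) = [12.9844 2.2905; 2.2905 1.4948]
tr(P') = 14.4793

14.4793


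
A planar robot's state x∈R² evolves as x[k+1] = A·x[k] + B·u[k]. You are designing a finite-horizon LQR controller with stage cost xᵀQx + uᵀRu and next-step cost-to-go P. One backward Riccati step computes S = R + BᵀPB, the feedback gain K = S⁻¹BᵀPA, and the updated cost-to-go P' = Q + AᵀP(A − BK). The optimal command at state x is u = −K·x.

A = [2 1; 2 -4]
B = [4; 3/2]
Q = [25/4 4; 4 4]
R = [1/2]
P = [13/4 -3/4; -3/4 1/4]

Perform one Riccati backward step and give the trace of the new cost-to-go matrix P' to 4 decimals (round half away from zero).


12.3706

BᵀP = [11.8750 -2.6250]
S = R + BᵀPB = [1/2] + [43.5625] = [44.0625]
BᵀPA = [18.5000 22.3750]
K = S⁻¹·BᵀPA = [0.4199 0.5078]
A−BK = [0.3206 -1.0312; 1.3702 -4.7617]
AᵀP(A−BK) = [0.2326 -0.3943; -0.3943 1.8879]
P' = Q + AᵀP(A−BK) = [6.4826 3.6057; 3.6057 5.8879]
tr(P') = 12.3706


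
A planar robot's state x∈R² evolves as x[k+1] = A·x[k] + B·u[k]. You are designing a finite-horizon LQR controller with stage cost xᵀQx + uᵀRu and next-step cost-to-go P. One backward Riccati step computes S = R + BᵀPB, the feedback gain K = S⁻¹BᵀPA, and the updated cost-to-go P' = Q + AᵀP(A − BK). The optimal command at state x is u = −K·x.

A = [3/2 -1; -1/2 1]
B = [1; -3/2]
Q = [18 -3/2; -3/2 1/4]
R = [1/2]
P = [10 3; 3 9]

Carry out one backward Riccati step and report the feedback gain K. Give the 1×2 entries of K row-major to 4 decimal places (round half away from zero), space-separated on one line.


0.6207 -0.7356

BᵀP = [5.5000 -10.5000]
S = R + BᵀPB = [1/2] + [21.2500] = [21.7500]
BᵀPA = [13.5000 -16.0000]
K = S⁻¹·BᵀPA = [0.6207 -0.7356]
A−BK = [0.8793 -0.2644; 0.4310 -0.1034]
AᵀP(A−BK) = [11.8707 -3.5690; -3.5690 1.2299]
P' = Q + AᵀP(A−BK) = [29.8707 -5.0690; -5.0690 1.4799]
tr(P') = 31.3506


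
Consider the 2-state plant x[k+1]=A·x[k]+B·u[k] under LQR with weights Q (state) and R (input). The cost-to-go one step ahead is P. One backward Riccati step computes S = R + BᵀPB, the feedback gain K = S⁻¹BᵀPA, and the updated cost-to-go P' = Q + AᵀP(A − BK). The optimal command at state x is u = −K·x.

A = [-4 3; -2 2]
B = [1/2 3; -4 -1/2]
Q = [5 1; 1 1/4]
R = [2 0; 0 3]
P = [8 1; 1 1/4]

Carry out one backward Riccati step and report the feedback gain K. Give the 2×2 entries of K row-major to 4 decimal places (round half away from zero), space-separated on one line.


BᵀP = [0.0000 -0.5000; 23.5000 2.8750]
S = R + BᵀPB = [2 0; 0 3] + [2.0000 0.2500; 0.2500 69.0625] = [4.0000 0.2500; 0.2500 72.0625]
BᵀPA = [1.0000 -1.0000; -99.7500 76.2500]
K = S⁻¹·BᵀPA = [0.3366 -0.3162; -1.3854 1.0592]
A−BK = [-0.0121 -0.0195; -1.3463 1.2648]
AᵀP(A−BK) = [6.4715 -5.0280; -5.0280 3.9193]
P' = Q + AᵀP(A−BK) = [11.4715 -4.0280; -4.0280 4.1693]
tr(P') = 15.6408

0.3366 -0.3162 -1.3854 1.0592


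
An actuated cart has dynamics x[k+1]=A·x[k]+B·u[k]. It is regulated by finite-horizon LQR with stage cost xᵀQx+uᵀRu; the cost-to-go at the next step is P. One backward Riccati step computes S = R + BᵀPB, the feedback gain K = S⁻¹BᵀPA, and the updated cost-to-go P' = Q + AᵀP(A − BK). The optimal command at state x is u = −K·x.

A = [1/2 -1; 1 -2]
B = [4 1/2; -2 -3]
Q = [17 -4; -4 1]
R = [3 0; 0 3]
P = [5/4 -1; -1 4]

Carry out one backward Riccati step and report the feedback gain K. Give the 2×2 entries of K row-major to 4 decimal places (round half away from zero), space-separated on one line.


BᵀP = [7.0000 -12.0000; 3.6250 -12.5000]
S = R + BᵀPB = [3 0; 0 3] + [52.0000 39.5000; 39.5000 39.3125] = [55.0000 39.5000; 39.5000 42.3125]
BᵀPA = [-8.5000 17.0000; -10.6875 21.3750]
K = S⁻¹·BᵀPA = [0.0815 -0.1630; -0.3287 0.6573]
A−BK = [0.3384 -0.6767; 0.1770 -0.3540]
AᵀP(A−BK) = [0.4926 -0.9852; -0.9852 1.9705]
P' = Q + AᵀP(A−BK) = [17.4926 -4.9852; -4.9852 2.9705]
tr(P') = 20.4631

0.0815 -0.1630 -0.3287 0.6573


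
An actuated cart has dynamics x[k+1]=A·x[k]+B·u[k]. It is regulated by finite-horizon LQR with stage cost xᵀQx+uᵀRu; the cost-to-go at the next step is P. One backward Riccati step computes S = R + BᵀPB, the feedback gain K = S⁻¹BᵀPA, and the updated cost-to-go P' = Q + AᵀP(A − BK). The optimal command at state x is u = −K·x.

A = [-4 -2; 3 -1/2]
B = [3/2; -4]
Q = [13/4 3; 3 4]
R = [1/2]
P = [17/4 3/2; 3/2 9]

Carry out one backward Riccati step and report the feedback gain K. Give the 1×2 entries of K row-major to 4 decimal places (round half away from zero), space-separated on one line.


-0.7552 0.1185

BᵀP = [0.3750 -33.7500]
S = R + BᵀPB = [1/2] + [135.5625] = [136.0625]
BᵀPA = [-102.7500 16.1250]
K = S⁻¹·BᵀPA = [-0.7552 0.1185]
A−BK = [-2.8672 -2.1778; -0.0207 -0.0260]
AᵀP(A−BK) = [35.4065 26.6771; 26.6771 20.3390]
P' = Q + AᵀP(A−BK) = [38.6565 29.6771; 29.6771 24.3390]
tr(P') = 62.9955


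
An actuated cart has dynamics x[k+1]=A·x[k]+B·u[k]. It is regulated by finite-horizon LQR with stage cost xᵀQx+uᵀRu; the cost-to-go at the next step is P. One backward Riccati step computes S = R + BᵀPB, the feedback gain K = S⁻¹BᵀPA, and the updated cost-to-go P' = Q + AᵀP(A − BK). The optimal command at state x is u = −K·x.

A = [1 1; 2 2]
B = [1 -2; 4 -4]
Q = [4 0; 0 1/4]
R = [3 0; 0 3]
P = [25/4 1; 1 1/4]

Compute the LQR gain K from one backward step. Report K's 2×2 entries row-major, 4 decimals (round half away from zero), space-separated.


BᵀP = [10.2500 2.0000; -16.5000 -3.0000]
S = R + BᵀPB = [3 0; 0 3] + [18.2500 -28.5000; -28.5000 45.0000] = [21.2500 -28.5000; -28.5000 48.0000]
BᵀPA = [14.2500 14.2500; -22.5000 -22.5000]
K = S⁻¹·BᵀPA = [0.2058 0.2058; -0.3466 -0.3466]
A−BK = [0.1011 0.1011; -0.2094 -0.2094]
AᵀP(A−BK) = [0.5199 0.5199; 0.5199 0.5199]
P' = Q + AᵀP(A−BK) = [4.5199 0.5199; 0.5199 0.7699]
tr(P') = 5.2897

0.2058 0.2058 -0.3466 -0.3466


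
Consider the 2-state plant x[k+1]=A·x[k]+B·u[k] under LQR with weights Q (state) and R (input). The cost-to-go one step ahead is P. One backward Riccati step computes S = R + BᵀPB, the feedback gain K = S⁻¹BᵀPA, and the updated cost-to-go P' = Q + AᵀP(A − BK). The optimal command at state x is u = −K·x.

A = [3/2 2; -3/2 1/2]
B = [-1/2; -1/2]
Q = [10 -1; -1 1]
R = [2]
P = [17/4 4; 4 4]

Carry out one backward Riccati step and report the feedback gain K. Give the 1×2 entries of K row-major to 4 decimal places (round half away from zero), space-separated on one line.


BᵀP = [-4.1250 -4.0000]
S = R + BᵀPB = [2] + [4.0625] = [6.0625]
BᵀPA = [-0.1875 -10.2500]
K = S⁻¹·BᵀPA = [-0.0309 -1.6907]
A−BK = [1.4845 1.1546; -1.5155 -0.3454]
AᵀP(A−BK) = [0.5567 0.4330; 0.4330 8.6701]
P' = Q + AᵀP(A−BK) = [10.5567 -0.5670; -0.5670 9.6701]
tr(P') = 20.2268

-0.0309 -1.6907


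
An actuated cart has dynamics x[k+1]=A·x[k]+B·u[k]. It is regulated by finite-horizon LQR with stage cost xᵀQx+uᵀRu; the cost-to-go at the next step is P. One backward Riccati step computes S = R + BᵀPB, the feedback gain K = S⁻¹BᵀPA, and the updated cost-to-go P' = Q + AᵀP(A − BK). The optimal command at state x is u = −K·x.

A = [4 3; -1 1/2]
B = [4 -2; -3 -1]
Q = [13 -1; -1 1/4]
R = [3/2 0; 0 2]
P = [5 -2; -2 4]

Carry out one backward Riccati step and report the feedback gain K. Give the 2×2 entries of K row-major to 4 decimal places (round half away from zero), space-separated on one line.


0.6179 0.2332 -0.6793 -0.9187

BᵀP = [26.0000 -20.0000; -8.0000 0.0000]
S = R + BᵀPB = [3/2 0; 0 2] + [164.0000 -32.0000; -32.0000 16.0000] = [165.5000 -32.0000; -32.0000 18.0000]
BᵀPA = [124.0000 68.0000; -32.0000 -24.0000]
K = S⁻¹·BᵀPA = [0.6179 0.2332; -0.6793 -0.9187]
A−BK = [0.1698 0.2297; 0.1744 0.2811]
AᵀP(A−BK) = [1.6430 1.6798; 1.6798 2.0910]
P' = Q + AᵀP(A−BK) = [14.6430 0.6798; 0.6798 2.3410]
tr(P') = 16.9840


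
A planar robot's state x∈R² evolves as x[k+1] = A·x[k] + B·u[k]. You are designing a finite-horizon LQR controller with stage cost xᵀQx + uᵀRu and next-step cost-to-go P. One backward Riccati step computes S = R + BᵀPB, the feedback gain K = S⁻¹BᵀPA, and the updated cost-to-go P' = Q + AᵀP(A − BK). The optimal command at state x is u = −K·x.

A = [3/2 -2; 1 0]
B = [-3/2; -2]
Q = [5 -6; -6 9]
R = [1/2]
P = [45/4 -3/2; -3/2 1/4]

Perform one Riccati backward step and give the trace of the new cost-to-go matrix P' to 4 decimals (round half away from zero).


BᵀP = [-13.8750 1.7500]
S = R + BᵀPB = [1/2] + [17.3125] = [17.8125]
BᵀPA = [-19.0625 27.7500]
K = S⁻¹·BᵀPA = [-1.0702 1.5579]
A−BK = [-0.1053 0.3368; -1.1404 3.1158]
AᵀP(A−BK) = [0.6623 -1.0526; -1.0526 1.7684]
P' = Q + AᵀP(A−BK) = [5.6623 -7.0526; -7.0526 10.7684]
tr(P') = 16.4307

16.4307


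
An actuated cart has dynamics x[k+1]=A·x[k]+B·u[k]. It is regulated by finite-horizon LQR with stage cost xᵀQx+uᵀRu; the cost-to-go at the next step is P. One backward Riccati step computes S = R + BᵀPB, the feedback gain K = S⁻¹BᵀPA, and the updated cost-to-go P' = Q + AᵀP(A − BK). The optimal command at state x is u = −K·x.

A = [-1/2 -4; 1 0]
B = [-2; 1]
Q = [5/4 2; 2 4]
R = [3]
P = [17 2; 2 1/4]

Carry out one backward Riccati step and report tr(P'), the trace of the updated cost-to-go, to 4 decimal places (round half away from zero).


18.3419

BᵀP = [-32.0000 -3.7500]
S = R + BᵀPB = [3] + [60.2500] = [63.2500]
BᵀPA = [12.2500 128.0000]
K = S⁻¹·BᵀPA = [0.1937 2.0237]
A−BK = [-0.1126 0.0474; 0.8063 -2.0237]
AᵀP(A−BK) = [0.1275 1.2095; 1.2095 12.9644]
P' = Q + AᵀP(A−BK) = [1.3775 3.2095; 3.2095 16.9644]
tr(P') = 18.3419


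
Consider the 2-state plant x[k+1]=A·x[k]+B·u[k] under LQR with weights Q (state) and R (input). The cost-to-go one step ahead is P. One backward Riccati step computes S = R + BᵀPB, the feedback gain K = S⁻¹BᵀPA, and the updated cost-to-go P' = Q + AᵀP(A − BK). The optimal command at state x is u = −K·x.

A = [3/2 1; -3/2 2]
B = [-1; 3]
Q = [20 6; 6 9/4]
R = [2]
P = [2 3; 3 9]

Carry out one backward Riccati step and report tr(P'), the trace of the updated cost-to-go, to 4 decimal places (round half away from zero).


BᵀP = [7.0000 24.0000]
S = R + BᵀPB = [2] + [65.0000] = [67.0000]
BᵀPA = [-25.5000 55.0000]
K = S⁻¹·BᵀPA = [-0.3806 0.8209]
A−BK = [1.1194 1.8209; -0.3582 -0.4627]
AᵀP(A−BK) = [1.5448 1.4328; 1.4328 4.8507]
P' = Q + AᵀP(A−BK) = [21.5448 7.4328; 7.4328 7.1007]
tr(P') = 28.6455

28.6455


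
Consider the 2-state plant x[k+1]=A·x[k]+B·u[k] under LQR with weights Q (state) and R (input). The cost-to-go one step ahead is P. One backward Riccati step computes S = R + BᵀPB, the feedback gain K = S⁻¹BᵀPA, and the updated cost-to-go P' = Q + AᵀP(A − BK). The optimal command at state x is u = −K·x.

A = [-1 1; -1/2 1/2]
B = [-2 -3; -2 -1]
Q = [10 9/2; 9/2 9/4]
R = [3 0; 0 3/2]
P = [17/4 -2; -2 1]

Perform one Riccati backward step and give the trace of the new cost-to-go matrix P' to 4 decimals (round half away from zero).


BᵀP = [-4.5000 2.0000; -10.7500 5.0000]
S = R + BᵀPB = [3 0; 0 3/2] + [5.0000 11.5000; 11.5000 27.2500] = [8.0000 11.5000; 11.5000 28.7500]
BᵀPA = [3.5000 -3.5000; 8.2500 -8.2500]
K = S⁻¹·BᵀPA = [0.0588 -0.0588; 0.2634 -0.2634]
A−BK = [-0.0921 0.0921; -0.1189 0.1189]
AᵀP(A−BK) = [0.1208 -0.1208; -0.1208 0.1208]
P' = Q + AᵀP(A−BK) = [10.1208 4.3792; 4.3792 2.3708]
tr(P') = 12.4917

12.4917


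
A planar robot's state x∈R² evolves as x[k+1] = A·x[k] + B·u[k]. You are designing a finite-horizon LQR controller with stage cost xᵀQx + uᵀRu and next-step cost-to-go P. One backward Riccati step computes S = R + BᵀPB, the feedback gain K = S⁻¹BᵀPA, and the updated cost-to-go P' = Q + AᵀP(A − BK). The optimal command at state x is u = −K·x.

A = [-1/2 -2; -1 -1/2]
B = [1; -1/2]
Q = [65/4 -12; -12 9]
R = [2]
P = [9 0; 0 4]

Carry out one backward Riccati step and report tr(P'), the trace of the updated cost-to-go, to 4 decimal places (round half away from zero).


BᵀP = [9.0000 -2.0000]
S = R + BᵀPB = [2] + [10.0000] = [12.0000]
BᵀPA = [-2.5000 -17.0000]
K = S⁻¹·BᵀPA = [-0.2083 -1.4167]
A−BK = [-0.2917 -0.5833; -1.1042 -1.2083]
AᵀP(A−BK) = [5.7292 7.4583; 7.4583 12.9167]
P' = Q + AᵀP(A−BK) = [21.9792 -4.5417; -4.5417 21.9167]
tr(P') = 43.8958

43.8958


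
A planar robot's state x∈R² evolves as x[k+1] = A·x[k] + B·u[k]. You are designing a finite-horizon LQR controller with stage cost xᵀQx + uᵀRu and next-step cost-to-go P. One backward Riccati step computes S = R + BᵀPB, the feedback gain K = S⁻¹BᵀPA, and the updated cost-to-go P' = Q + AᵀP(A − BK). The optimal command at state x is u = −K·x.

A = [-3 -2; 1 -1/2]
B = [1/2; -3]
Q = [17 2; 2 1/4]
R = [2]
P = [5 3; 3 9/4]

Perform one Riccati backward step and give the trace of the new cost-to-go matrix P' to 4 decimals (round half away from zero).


BᵀP = [-6.5000 -5.2500]
S = R + BᵀPB = [2] + [12.5000] = [14.5000]
BᵀPA = [14.2500 15.6250]
K = S⁻¹·BᵀPA = [0.9828 1.0776]
A−BK = [-3.4914 -2.5388; 3.9483 2.7328]
AᵀP(A−BK) = [15.2457 12.0194; 12.0194 9.7252]
P' = Q + AᵀP(A−BK) = [32.2457 14.0194; 14.0194 9.9752]
tr(P') = 42.2209

42.2209


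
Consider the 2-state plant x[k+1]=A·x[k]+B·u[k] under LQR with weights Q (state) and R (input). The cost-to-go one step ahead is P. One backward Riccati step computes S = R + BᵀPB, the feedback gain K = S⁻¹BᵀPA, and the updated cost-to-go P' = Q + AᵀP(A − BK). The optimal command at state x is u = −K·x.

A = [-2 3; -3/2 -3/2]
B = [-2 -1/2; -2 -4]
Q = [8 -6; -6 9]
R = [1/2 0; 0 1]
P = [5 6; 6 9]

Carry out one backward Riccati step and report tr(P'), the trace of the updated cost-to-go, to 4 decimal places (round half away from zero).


19.7769

BᵀP = [-22.0000 -30.0000; -26.5000 -39.0000]
S = R + BᵀPB = [1/2 0; 0 1] + [104.0000 131.0000; 131.0000 169.2500] = [104.5000 131.0000; 131.0000 170.2500]
BᵀPA = [89.0000 -21.0000; 111.5000 -21.0000]
K = S⁻¹·BᵀPA = [0.8661 -1.3081; -0.0115 0.8832]
A−BK = [-0.2736 0.8254; 0.1862 -0.5835]
AᵀP(A−BK) = [0.4502 -0.8036; -0.8036 2.3268]
P' = Q + AᵀP(A−BK) = [8.4502 -6.8036; -6.8036 11.3268]
tr(P') = 19.7769


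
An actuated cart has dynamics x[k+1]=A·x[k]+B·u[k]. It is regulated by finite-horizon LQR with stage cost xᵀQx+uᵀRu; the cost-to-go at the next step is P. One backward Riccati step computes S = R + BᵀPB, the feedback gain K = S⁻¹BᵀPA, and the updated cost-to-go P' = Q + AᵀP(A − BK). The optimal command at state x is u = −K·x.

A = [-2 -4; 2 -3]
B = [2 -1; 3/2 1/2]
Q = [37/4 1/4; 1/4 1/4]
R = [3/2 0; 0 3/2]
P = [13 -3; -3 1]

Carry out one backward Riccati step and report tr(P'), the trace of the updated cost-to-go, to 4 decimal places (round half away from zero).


18.5212

BᵀP = [21.5000 -4.5000; -14.5000 3.5000]
S = R + BᵀPB = [3/2 0; 0 3/2] + [36.2500 -23.7500; -23.7500 16.2500] = [37.7500 -23.7500; -23.7500 17.7500]
BᵀPA = [-52.0000 -72.5000; 36.0000 47.5000]
K = S⁻¹·BᵀPA = [-0.6415 -1.4976; 1.1698 0.6722]
A−BK = [0.4528 -0.3325; 2.3774 -1.0896]
AᵀP(A−BK) = [4.5283 1.9245; 1.9245 4.4929]
P' = Q + AᵀP(A−BK) = [13.7783 2.1745; 2.1745 4.7429]
tr(P') = 18.5212


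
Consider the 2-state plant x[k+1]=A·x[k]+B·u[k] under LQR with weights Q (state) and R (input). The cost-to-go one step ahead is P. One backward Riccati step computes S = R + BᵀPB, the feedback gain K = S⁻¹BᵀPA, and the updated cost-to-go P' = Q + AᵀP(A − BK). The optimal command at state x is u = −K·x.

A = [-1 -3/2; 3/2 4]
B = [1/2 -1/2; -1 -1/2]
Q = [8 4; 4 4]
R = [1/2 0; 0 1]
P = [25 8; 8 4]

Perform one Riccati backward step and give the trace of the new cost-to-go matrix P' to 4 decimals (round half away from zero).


18.7293

BᵀP = [4.5000 0.0000; -16.5000 -6.0000]
S = R + BᵀPB = [1/2 0; 0 1] + [2.2500 -2.2500; -2.2500 11.2500] = [2.7500 -2.2500; -2.2500 12.2500]
BᵀPA = [-4.5000 -6.7500; 7.5000 0.7500]
K = S⁻¹·BᵀPA = [-1.3362 -2.8297; 0.3668 -0.4585]
A−BK = [-0.1485 -0.3144; 0.3472 0.9410]
AᵀP(A−BK) = [1.2358 2.2052; 2.2052 5.4934]
P' = Q + AᵀP(A−BK) = [9.2358 6.2052; 6.2052 9.4934]
tr(P') = 18.7293


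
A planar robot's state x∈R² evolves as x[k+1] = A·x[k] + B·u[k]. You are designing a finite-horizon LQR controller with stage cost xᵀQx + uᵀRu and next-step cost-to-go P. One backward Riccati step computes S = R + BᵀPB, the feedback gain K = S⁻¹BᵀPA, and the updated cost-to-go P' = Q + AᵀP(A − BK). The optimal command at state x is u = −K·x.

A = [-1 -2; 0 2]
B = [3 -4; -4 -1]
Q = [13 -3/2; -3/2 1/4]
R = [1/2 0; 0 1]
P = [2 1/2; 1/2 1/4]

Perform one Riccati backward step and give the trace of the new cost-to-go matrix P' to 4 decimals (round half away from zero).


13.4277

BᵀP = [4.0000 0.5000; -8.5000 -2.2500]
S = R + BᵀPB = [1/2 0; 0 1] + [10.0000 -16.5000; -16.5000 36.2500] = [10.5000 -16.5000; -16.5000 37.2500]
BᵀPA = [-4.0000 -7.0000; 8.5000 12.5000]
K = S⁻¹·BᵀPA = [-0.0736 -0.4585; 0.1956 0.1325]
A−BK = [0.0032 -0.0946; -0.0988 0.2986]
AᵀP(A−BK) = [0.0431 0.0400; 0.0400 0.1346]
P' = Q + AᵀP(A−BK) = [13.0431 -1.4600; -1.4600 0.3846]
tr(P') = 13.4277
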